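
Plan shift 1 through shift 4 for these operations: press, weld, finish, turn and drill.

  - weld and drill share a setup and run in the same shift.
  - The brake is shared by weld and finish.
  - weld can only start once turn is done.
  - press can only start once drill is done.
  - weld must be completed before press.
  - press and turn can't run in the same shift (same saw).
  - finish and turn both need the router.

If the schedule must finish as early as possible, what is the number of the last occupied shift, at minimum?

The precedence chain requires at least 3 distinct shifts.
3 works (last occupied shift: shift 3): for example drill=shift 2, turn=shift 1, weld=shift 2, finish=shift 3, press=shift 3.

3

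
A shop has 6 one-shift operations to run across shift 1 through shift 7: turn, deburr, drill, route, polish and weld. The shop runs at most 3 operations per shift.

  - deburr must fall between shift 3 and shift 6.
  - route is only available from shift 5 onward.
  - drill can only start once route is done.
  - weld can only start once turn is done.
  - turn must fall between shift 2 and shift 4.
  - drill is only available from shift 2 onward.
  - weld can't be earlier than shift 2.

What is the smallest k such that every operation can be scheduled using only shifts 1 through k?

6

The precedence chain requires at least 2 distinct shifts.
With at most 3 per shift and 6 operations, at least 2 shifts are needed.
Propagating the time windows through the other constraints, drill can't land before shift 6, so the schedule must run through at least shift 6.
6 works (last occupied shift: shift 6): for example polish=shift 1, turn=shift 2, drill=shift 6, weld=shift 3, route=shift 5, deburr=shift 3.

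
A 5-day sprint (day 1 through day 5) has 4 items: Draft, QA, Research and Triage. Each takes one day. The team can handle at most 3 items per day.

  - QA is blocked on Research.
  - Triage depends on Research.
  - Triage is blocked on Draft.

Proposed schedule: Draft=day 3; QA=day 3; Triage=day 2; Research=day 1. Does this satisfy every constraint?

Invalid. Triage is blocked on Draft.

Triage depends on Research — holds.
QA is blocked on Research — holds.
Triage is blocked on Draft — violated.
The team can handle at most 3 items per day — holds.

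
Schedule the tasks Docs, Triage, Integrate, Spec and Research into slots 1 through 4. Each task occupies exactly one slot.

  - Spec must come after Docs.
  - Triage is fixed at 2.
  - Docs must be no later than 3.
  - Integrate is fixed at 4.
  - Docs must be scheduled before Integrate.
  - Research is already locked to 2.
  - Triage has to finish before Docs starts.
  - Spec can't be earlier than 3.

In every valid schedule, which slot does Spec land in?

4

Spec is available from 3; precedence pushes Spec to at least 4.
So Spec is pinned to 4.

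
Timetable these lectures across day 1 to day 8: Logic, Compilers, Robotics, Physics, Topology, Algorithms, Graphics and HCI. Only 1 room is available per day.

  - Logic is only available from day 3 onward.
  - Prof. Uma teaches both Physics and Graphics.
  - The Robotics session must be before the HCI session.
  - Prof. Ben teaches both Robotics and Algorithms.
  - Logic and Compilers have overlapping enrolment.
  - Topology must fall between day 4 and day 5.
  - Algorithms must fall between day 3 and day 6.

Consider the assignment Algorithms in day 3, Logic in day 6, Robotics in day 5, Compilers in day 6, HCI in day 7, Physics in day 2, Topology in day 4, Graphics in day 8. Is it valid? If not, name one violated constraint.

No — it violates: Logic and Compilers have overlapping enrolment

Algorithms must fall between day 3 and day 6 — holds.
Prof. Uma teaches both Physics and Graphics — holds.
Only 1 room is available per day — violated.
Prof. Ben teaches both Robotics and Algorithms — holds.
The Robotics session must be before the HCI session — holds.
Topology must fall between day 4 and day 5 — holds.
Logic is only available from day 3 onward — holds.
Logic and Compilers have overlapping enrolment — violated.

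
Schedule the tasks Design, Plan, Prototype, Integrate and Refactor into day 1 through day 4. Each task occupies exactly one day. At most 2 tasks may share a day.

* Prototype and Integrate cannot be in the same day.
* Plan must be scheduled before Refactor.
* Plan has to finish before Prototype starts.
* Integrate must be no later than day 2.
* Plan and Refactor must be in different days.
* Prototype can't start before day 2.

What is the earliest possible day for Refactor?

day 2

Precedence pushes Refactor to at least day 2.
Refactor at day 2 is achievable: Plan=day 1; Integrate=day 1; Refactor=day 2; Design=day 3; Prototype=day 2.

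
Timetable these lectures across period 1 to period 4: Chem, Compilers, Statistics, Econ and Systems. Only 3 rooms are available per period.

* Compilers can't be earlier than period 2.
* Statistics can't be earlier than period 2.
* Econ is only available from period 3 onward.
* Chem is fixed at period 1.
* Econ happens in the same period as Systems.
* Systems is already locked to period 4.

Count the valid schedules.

8

Splitting on Compilers: it can be period 2 (3), period 3 (3), period 4 (2). Listing each branch's schedules as (Chem, Statistics, Econ, Systems) by period number:
Compilers=period 2: (1,2,4,4) (1,3,4,4) (1,4,4,4) — 3.
Compilers=period 3: (1,2,4,4) (1,3,4,4) (1,4,4,4) — 3.
Compilers=period 4: (1,2,4,4) (1,3,4,4) — 2.
Summing: 3 + 3 + 2 = 8.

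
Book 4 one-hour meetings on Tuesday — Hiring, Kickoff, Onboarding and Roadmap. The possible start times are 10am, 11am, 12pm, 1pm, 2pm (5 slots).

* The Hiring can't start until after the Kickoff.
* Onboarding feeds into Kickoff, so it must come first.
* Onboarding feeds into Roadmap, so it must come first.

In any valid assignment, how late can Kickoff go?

Precedence pushes Kickoff to at least 11am; downstream work caps Kickoff at 1pm.
Kickoff at 1pm is achievable: Onboarding in 10am; Kickoff in 1pm; Roadmap in 11am; Hiring in 2pm.

1pm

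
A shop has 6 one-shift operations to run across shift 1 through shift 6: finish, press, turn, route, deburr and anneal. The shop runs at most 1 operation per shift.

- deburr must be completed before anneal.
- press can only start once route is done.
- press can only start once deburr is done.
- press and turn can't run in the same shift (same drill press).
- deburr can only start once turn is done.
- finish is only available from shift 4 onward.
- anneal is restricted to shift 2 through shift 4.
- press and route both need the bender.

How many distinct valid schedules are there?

Splitting on finish: it can be shift 4 (1), shift 5 (4), shift 6 (4). Listing each branch's schedules as (press, turn, route, deburr, anneal) by shift number:
finish=shift 4: (6,1,5,2,3) — 1.
finish=shift 5: (6,1,2,3,4) (6,1,3,2,4) (6,1,4,2,3) (6,2,1,3,4) — 4.
finish=shift 6: (5,1,2,3,4) (5,1,3,2,4) (5,1,4,2,3) (5,2,1,3,4) — 4.
Summing: 1 + 4 + 4 = 9.

9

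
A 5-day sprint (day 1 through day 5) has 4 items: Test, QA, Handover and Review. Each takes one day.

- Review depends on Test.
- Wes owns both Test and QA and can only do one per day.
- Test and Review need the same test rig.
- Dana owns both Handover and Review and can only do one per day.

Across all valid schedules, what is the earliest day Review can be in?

Precedence pushes Review to at least day 2.
Review at day 2 is achievable: Review=day 2; QA=day 2; Handover=day 1; Test=day 1.

day 2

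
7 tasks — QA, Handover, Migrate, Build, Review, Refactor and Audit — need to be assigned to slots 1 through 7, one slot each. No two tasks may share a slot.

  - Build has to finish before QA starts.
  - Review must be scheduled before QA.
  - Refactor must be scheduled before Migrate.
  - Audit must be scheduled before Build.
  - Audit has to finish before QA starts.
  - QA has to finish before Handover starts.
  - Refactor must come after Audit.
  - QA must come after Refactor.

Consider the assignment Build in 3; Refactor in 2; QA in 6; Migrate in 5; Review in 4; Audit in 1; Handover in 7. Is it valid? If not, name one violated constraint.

Review must be scheduled before QA — holds.
Build has to finish before QA starts — holds.
Audit has to finish before QA starts — holds.
Refactor must be scheduled before Migrate — holds.
QA has to finish before Handover starts — holds.
Refactor must come after Audit — holds.
Audit must be scheduled before Build — holds.
No two tasks may share a slot — holds.
QA must come after Refactor — holds.

Yes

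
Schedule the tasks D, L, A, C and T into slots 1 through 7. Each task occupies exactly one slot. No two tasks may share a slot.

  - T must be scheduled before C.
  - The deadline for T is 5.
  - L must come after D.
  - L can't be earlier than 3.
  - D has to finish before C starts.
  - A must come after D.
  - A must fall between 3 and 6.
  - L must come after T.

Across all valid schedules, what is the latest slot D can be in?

Downstream work caps D at 5.
D at 4 is achievable: L=6, A=5, T=1, D=4, C=7.
Nothing later works — the capacity limit rule out every slot after 4.

4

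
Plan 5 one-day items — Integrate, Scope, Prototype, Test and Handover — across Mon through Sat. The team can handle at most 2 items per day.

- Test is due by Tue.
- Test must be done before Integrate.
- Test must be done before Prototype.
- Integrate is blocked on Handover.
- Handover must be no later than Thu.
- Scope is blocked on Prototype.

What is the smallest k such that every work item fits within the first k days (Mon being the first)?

The precedence chain requires at least 3 distinct days.
With at most 2 per day and 5 work items, at least 3 days are needed.
3 works (last occupied day: Wed): for example Scope in Wed, Test in Mon, Integrate in Tue, Prototype in Tue, Handover in Mon.

3 days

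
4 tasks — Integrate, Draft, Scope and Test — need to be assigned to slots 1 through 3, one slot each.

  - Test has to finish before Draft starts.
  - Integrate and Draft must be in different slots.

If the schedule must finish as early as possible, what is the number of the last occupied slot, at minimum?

slot 2

The precedence chain requires at least 2 distinct slots.
2 works (last occupied slot: 2): for example Scope in 1; Integrate in 1; Test in 1; Draft in 2.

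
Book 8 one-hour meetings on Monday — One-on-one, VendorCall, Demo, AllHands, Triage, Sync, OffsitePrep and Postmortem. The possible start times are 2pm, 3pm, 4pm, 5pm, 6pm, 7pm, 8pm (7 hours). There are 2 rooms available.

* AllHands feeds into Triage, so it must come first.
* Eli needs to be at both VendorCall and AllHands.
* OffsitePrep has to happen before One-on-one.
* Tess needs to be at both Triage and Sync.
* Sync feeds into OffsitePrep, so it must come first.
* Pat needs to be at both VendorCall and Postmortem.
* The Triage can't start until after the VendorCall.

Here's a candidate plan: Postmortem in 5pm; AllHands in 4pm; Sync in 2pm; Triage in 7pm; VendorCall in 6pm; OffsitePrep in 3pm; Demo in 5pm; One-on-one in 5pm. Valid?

Invalid. There are 2 rooms available.

AllHands feeds into Triage, so it must come first — holds.
Eli needs to be at both VendorCall and AllHands — holds.
OffsitePrep has to happen before One-on-one — holds.
The Triage can't start until after the VendorCall — holds.
Pat needs to be at both VendorCall and Postmortem — holds.
Sync feeds into OffsitePrep, so it must come first — holds.
There are 2 rooms available — violated.
Tess needs to be at both Triage and Sync — holds.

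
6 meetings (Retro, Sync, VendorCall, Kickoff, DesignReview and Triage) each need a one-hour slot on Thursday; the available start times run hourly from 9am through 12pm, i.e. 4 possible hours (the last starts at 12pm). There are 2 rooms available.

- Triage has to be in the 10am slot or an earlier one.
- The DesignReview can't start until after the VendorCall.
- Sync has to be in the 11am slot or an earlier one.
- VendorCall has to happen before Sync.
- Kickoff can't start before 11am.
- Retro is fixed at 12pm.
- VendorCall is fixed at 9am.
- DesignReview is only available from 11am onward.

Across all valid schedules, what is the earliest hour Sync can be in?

Precedence pushes Sync to at least 10am; Sync's own window allows nothing later than 11am.
Sync at 10am is achievable: DesignReview -> 11am, Kickoff -> 11am, Sync -> 10am, Retro -> 12pm, VendorCall -> 9am, Triage -> 9am.

10am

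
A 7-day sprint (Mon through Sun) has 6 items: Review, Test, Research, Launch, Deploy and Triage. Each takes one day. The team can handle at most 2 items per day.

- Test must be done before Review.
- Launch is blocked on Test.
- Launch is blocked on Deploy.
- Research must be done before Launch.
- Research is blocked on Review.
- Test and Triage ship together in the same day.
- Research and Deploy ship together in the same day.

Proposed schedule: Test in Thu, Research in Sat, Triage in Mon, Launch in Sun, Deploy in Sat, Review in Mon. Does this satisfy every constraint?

Launch is blocked on Deploy — holds.
Research must be done before Launch — holds.
Launch is blocked on Test — holds.
Research and Deploy ship together in the same day — holds.
Test and Triage ship together in the same day — violated.
Test must be done before Review — violated.
Research is blocked on Review — holds.
The team can handle at most 2 items per day — holds.

No. Test must be done before Review is not satisfied.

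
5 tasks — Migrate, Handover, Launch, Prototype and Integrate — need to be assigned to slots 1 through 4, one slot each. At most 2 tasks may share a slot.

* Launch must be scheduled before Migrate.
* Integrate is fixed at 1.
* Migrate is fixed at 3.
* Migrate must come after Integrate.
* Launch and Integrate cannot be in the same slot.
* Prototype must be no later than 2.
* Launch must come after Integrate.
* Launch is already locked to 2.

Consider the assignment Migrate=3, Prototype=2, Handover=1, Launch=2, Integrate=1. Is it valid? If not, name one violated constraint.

At most 2 tasks may share a slot — holds.
Launch must be scheduled before Migrate — holds.
Migrate is fixed at 3 — holds.
Integrate is fixed at 1 — holds.
Migrate must come after Integrate — holds.
Launch is already locked to 2 — holds.
Launch and Integrate cannot be in the same slot — holds.
Launch must come after Integrate — holds.
Prototype must be no later than 2 — holds.

Yes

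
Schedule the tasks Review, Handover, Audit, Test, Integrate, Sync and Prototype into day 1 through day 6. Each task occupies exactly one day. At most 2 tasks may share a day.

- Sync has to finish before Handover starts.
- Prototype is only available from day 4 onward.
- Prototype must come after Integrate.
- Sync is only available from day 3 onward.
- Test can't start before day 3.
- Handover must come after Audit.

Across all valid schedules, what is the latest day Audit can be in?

day 5

Downstream work caps Audit at day 5.
Audit at day 5 is achievable: Audit=day 5; Handover=day 6; Prototype=day 4; Test=day 3; Integrate=day 1; Review=day 1; Sync=day 3.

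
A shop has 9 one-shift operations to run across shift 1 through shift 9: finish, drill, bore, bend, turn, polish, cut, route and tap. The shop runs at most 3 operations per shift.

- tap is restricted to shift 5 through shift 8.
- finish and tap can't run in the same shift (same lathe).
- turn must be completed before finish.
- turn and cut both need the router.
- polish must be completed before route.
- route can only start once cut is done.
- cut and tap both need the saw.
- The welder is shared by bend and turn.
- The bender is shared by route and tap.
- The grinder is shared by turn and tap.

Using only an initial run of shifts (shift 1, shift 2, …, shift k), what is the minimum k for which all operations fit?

The precedence chain requires at least 2 distinct shifts.
With at most 3 per shift and 9 operations, at least 3 shifts are needed.
tap can't be placed before shift 5, so the schedule must run through at least shift 5.
5 works (last occupied shift: shift 5): for example bend=shift 3, finish=shift 3, tap=shift 5, polish=shift 1, turn=shift 2, bore=shift 2, drill=shift 1, route=shift 2, cut=shift 1.

5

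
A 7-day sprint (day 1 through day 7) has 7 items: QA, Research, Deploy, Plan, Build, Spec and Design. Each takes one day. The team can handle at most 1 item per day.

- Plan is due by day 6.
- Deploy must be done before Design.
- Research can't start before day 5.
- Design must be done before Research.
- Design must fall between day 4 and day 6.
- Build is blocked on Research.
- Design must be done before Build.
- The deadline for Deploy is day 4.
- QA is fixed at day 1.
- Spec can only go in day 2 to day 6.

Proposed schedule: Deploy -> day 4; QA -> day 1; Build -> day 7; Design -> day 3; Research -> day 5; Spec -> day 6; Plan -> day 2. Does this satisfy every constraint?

Build is blocked on Research — holds.
The deadline for Deploy is day 4 — holds.
QA is fixed at day 1 — holds.
Research can't start before day 5 — holds.
Design must fall between day 4 and day 6 — violated.
The team can handle at most 1 item per day — holds.
Design must be done before Build — holds.
Design must be done before Research — holds.
Spec can only go in day 2 to day 6 — holds.
Deploy must be done before Design — violated.
Plan is due by day 6 — holds.

Invalid. Deploy must be done before Design.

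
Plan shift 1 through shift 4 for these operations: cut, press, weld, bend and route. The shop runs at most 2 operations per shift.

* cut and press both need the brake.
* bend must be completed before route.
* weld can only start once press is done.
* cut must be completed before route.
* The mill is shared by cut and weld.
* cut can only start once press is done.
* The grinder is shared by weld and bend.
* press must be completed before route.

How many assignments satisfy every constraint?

Splitting on cut: it can be shift 2 (9), shift 3 (8). Listing each branch's schedules as (press, weld, bend, route) by shift number:
cut=shift 2: (1,3,1,3) (1,3,1,4) (1,3,2,3) (1,3,2,4) (1,4,1,3) (1,4,1,4) (1,4,2,3) (1,4,2,4) (1,4,3,4) — 9.
cut=shift 3: (1,2,1,4) (1,2,3,4) (1,4,1,4) (1,4,2,4) (1,4,3,4) (2,4,1,4) (2,4,2,4) (2,4,3,4) — 8.
Summing: 9 + 8 = 17.

17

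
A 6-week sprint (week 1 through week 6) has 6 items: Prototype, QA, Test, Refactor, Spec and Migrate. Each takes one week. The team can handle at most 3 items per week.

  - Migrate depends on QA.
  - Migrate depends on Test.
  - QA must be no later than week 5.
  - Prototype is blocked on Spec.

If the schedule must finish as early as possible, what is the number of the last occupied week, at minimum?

The precedence chain requires at least 2 distinct weeks.
With at most 3 per week and 6 tasks, at least 2 weeks are needed.
2 works (last occupied week: week 2): for example QA in week 1; Prototype in week 2; Refactor in week 2; Migrate in week 2; Spec in week 1; Test in week 1.

2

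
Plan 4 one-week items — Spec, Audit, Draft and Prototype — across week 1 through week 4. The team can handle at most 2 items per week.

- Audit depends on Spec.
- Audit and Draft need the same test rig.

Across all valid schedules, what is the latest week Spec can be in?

Downstream work caps Spec at week 3.
Spec at week 3 is achievable: Prototype in week 1; Spec in week 3; Audit in week 4; Draft in week 1.

week 3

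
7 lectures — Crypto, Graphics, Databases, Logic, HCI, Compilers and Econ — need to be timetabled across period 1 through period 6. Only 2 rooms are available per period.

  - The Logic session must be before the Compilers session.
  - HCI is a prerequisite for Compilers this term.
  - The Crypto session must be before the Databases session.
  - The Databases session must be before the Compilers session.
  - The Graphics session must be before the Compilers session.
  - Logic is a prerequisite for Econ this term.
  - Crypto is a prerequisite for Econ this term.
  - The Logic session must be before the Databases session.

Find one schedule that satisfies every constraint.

Databases=period 2; Compilers=period 4; Graphics=period 3; Crypto=period 1; Logic=period 1; Econ=period 2; HCI=period 3

Checking: Logic(period 1) before Compilers(period 4); Graphics(period 3) before Compilers(period 4); Databases(period 2) before Compilers(period 4); HCI(period 3) before Compilers(period 4); Logic(period 1) before Databases(period 2); Crypto(period 1) before Econ(period 2); Logic(period 1) before Econ(period 2); Crypto(period 1) before Databases(period 2); max 2 per period (cap 2).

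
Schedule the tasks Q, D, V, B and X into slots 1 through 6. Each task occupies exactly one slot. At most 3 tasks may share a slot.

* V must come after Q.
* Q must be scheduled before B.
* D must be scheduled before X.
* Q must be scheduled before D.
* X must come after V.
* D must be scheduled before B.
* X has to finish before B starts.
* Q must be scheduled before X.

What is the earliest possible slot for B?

Precedence pushes B to at least 4.
B at 4 is achievable: X -> 3; B -> 4; D -> 2; Q -> 1; V -> 2.

4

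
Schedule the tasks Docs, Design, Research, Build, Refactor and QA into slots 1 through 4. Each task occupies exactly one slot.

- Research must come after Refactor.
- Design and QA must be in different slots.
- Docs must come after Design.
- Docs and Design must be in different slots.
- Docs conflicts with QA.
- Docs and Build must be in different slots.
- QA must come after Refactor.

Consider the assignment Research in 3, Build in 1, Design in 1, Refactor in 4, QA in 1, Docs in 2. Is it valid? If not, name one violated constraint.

Docs must come after Design — holds.
Research must come after Refactor — violated.
Docs and Build must be in different slots — holds.
QA must come after Refactor — violated.
Docs and Design must be in different slots — holds.
Design and QA must be in different slots — violated.
Docs conflicts with QA — holds.

No — it violates: QA must come after Refactor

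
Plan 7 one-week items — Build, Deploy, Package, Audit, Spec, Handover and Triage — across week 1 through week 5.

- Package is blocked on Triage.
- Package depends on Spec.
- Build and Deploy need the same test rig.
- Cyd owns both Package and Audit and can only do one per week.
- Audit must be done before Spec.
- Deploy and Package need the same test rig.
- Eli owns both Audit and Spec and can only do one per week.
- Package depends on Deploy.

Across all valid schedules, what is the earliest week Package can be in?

week 3

Precedence pushes Package to at least week 3.
Package at week 3 is achievable: Build in week 2; Package in week 3; Triage in week 1; Deploy in week 1; Handover in week 1; Audit in week 1; Spec in week 2.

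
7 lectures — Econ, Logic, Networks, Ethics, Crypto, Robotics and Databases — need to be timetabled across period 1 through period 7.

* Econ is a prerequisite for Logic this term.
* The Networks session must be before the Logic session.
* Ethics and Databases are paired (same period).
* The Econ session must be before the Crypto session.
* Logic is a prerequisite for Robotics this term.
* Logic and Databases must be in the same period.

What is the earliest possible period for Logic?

period 2

Precedence pushes Logic to at least period 2; downstream work caps Logic at period 6.
Logic at period 2 is achievable: Robotics in period 3, Networks in period 1, Databases in period 2, Ethics in period 2, Econ in period 1, Logic in period 2, Crypto in period 2.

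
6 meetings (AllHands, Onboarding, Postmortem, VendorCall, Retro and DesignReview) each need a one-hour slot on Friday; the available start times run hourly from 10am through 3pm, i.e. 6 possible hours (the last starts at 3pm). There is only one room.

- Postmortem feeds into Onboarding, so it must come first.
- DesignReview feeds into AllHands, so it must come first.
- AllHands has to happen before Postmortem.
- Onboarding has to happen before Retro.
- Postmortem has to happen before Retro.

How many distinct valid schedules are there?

Splitting on AllHands: it can be 11am (4), 12pm (2). Listing each branch's schedules as (Onboarding, Postmortem, VendorCall, Retro, DesignReview):
AllHands=11am: (1pm,12pm,2pm,3pm,10am) (1pm,12pm,3pm,2pm,10am) (2pm,12pm,1pm,3pm,10am) (2pm,1pm,12pm,3pm,10am) — 4.
AllHands=12pm: (2pm,1pm,10am,3pm,11am) (2pm,1pm,11am,3pm,10am) — 2.
Summing: 4 + 2 = 6.

6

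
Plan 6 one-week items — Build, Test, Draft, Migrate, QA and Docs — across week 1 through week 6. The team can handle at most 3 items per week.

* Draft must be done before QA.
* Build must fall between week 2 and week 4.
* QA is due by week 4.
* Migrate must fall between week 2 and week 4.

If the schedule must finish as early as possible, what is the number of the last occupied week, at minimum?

The precedence chain requires at least 2 distinct weeks.
With at most 3 per week and 6 tasks, at least 2 weeks are needed.
2 works (last occupied week: week 2): for example Build in week 2; Draft in week 1; QA in week 2; Docs in week 1; Migrate in week 2; Test in week 1.

2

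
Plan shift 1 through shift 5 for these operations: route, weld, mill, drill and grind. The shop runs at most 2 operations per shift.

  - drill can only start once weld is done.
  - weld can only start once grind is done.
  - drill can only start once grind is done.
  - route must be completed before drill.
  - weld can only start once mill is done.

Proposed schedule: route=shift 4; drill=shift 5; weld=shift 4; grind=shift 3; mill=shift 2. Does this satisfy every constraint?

Yes, all constraints hold

The shop runs at most 2 operations per shift — holds.
route must be completed before drill — holds.
weld can only start once mill is done — holds.
drill can only start once grind is done — holds.
drill can only start once weld is done — holds.
weld can only start once grind is done — holds.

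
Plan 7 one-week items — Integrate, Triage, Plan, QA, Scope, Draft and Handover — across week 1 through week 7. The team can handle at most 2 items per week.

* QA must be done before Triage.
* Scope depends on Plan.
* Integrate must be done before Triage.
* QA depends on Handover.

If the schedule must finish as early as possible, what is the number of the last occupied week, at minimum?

week 4

The precedence chain requires at least 3 distinct weeks.
With at most 2 per week and 7 work items, at least 4 weeks are needed.
4 works (last occupied week: week 4): for example Scope in week 3, Triage in week 3, Plan in week 2, Draft in week 4, Integrate in week 1, Handover in week 1, QA in week 2.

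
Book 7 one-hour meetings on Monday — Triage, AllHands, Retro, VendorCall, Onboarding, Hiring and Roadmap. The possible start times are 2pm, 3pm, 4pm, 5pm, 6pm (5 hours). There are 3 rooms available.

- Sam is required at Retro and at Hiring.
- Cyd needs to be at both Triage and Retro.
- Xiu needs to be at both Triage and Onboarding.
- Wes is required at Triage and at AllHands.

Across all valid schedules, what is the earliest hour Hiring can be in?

2pm

Hiring at 2pm is achievable: Triage in 2pm; AllHands in 3pm; Retro in 3pm; Onboarding in 3pm; Roadmap in 4pm; Hiring in 2pm; VendorCall in 2pm.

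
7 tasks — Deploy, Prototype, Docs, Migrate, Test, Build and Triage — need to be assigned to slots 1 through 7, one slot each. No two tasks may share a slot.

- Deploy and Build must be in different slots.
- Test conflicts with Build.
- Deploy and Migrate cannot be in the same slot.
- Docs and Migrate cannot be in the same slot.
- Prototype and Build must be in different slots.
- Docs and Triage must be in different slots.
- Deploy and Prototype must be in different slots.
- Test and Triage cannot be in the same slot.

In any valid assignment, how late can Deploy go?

Deploy at 7 is achievable: Triage in 6, Deploy in 7, Migrate in 3, Docs in 2, Build in 5, Test in 4, Prototype in 1.

7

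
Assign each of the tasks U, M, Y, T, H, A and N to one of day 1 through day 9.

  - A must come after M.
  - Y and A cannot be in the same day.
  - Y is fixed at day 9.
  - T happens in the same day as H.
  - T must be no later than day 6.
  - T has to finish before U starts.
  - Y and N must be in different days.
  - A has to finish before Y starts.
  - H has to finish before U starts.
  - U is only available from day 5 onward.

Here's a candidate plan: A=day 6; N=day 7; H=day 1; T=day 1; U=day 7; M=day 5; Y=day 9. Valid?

Valid

Y is fixed at day 9 — holds.
A has to finish before Y starts — holds.
Y and A cannot be in the same day — holds.
A must come after M — holds.
Y and N must be in different days — holds.
T has to finish before U starts — holds.
T happens in the same day as H — holds.
H has to finish before U starts — holds.
T must be no later than day 6 — holds.
U is only available from day 5 onward — holds.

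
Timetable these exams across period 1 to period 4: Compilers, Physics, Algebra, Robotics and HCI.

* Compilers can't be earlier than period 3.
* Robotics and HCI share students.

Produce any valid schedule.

Algebra -> period 1; Robotics -> period 1; Compilers -> period 3; HCI -> period 2; Physics -> period 1

Checking: Robotics(period 1) != HCI(period 2); Compilers=period 3 in [period 3,period 4].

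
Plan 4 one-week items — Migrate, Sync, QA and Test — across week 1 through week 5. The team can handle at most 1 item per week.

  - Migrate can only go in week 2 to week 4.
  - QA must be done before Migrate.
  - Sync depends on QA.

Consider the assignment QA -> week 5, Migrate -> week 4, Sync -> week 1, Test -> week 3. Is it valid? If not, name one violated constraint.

Migrate can only go in week 2 to week 4 — holds.
The team can handle at most 1 item per week — holds.
Sync depends on QA — violated.
QA must be done before Migrate — violated.

No. Sync depends on QA is not satisfied.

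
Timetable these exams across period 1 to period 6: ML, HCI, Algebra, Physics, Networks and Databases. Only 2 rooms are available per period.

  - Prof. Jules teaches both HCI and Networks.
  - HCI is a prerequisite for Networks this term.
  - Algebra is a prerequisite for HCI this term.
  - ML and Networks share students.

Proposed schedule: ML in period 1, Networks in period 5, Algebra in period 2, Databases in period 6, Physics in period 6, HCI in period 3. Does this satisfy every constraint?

Yes

HCI is a prerequisite for Networks this term — holds.
Algebra is a prerequisite for HCI this term — holds.
Prof. Jules teaches both HCI and Networks — holds.
Only 2 rooms are available per period — holds.
ML and Networks share students — holds.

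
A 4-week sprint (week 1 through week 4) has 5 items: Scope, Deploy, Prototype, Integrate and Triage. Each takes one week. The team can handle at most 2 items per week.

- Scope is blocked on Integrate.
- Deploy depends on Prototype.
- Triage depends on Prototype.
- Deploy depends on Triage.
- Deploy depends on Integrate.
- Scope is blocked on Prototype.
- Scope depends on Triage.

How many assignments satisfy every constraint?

15

Splitting on Scope: it can be week 3 (4), week 4 (11). Listing each branch's schedules as (Deploy, Prototype, Integrate, Triage) by week number:
Scope=week 3: (3,1,1,2) (3,1,2,2) (4,1,1,2) (4,1,2,2) — 4.
Scope=week 4: (3,1,1,2) (3,1,2,2) (4,1,1,2) (4,1,1,3) (4,1,2,2) (4,1,2,3) (4,1,3,2) (4,1,3,3) (4,2,1,3) (4,2,2,3) (4,2,3,3) — 11.
Summing: 4 + 11 = 15.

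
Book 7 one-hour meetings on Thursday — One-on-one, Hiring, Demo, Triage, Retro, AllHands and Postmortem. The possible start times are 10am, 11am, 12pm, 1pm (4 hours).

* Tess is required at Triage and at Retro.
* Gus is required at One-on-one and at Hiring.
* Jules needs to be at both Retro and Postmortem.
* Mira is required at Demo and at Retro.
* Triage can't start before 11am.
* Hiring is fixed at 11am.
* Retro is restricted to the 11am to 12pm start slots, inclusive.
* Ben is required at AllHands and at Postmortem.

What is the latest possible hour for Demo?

1pm

Demo at 1pm is achievable: Hiring in 11am, Postmortem in 12pm, AllHands in 10am, Demo in 1pm, Retro in 11am, Triage in 12pm, One-on-one in 10am.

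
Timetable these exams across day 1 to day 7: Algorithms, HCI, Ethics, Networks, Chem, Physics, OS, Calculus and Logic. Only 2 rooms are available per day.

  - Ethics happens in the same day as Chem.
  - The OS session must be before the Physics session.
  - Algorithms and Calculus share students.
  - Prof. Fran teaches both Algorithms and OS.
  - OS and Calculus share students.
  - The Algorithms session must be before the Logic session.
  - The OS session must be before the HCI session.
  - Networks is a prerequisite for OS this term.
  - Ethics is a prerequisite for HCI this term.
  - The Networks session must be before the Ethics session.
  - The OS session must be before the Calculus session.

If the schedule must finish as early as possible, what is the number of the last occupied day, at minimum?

The precedence chain requires at least 3 distinct days.
With at most 2 per day and 9 exams, at least 5 days are needed.
5 works (last occupied day: day 5): for example OS -> day 2; Calculus -> day 5; Networks -> day 1; HCI -> day 4; Chem -> day 3; Physics -> day 4; Ethics -> day 3; Logic -> day 2; Algorithms -> day 1.

day 5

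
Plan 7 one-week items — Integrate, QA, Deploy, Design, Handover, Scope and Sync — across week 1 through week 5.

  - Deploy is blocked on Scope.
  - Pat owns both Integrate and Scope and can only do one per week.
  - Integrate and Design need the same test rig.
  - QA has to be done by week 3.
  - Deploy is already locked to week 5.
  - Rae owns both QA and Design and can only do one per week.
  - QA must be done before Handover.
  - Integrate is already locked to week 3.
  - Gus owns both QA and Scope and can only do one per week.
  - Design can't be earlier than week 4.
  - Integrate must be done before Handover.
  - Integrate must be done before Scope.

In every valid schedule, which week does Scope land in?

week 4

Integrate is fixed at week 3 and must come before Scope, so Scope is at least week 4.
Deploy is fixed at week 5 and must come after Scope, so Scope is at most week 4.
So Scope must be week 4.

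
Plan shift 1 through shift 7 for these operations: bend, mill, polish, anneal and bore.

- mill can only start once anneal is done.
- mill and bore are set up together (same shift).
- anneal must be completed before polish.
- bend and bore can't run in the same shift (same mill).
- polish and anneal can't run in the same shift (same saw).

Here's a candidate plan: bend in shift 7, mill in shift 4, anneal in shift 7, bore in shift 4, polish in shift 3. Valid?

mill can only start once anneal is done — violated.
polish and anneal can't run in the same shift (same saw) — holds.
bend and bore can't run in the same shift (same mill) — holds.
anneal must be completed before polish — violated.
mill and bore are set up together (same shift) — holds.

Invalid. anneal must be completed before polish.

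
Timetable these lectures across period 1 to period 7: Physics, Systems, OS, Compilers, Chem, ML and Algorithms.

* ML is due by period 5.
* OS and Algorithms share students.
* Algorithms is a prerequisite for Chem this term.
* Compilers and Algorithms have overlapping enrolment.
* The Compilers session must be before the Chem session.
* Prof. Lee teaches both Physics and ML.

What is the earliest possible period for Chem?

period 3

Precedence pushes Chem to at least period 2.
Chem at period 3 is achievable: OS in period 1; Systems in period 1; Compilers in period 1; Algorithms in period 2; Physics in period 2; ML in period 1; Chem in period 3.
Nothing earlier works — the conflict constraints rule out every period before period 3.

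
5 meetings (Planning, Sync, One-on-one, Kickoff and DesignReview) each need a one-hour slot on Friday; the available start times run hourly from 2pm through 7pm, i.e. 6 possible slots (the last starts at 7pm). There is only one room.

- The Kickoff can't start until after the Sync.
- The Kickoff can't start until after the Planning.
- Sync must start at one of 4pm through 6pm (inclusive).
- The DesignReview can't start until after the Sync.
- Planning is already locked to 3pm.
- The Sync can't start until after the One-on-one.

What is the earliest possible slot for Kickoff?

5pm

Precedence pushes Kickoff to at least 5pm.
Kickoff at 5pm is achievable: Kickoff in 5pm, Sync in 4pm, Planning in 3pm, One-on-one in 2pm, DesignReview in 6pm.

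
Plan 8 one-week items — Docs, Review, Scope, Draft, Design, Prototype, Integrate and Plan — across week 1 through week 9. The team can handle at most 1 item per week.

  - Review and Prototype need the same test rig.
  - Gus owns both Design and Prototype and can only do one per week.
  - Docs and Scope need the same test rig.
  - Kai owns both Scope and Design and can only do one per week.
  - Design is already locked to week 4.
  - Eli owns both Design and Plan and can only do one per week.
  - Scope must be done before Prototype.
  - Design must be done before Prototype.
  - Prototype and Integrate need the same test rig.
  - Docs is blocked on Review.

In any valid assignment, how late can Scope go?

Downstream work caps Scope at week 8.
Scope at week 8 is achievable: Scope -> week 8; Docs -> week 2; Draft -> week 3; Design -> week 4; Plan -> week 6; Prototype -> week 9; Integrate -> week 5; Review -> week 1.

week 8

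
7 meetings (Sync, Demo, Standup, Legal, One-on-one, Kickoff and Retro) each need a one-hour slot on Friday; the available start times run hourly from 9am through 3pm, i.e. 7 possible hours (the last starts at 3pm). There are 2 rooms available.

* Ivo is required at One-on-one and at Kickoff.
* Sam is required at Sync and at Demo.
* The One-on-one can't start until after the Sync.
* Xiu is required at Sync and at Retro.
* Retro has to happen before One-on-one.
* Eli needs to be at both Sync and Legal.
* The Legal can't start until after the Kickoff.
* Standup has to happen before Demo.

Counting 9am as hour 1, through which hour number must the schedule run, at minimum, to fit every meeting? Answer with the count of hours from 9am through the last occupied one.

The precedence chain requires at least 2 distinct hours.
With at most 2 per hour and 7 meetings, at least 4 hours are needed.
4 works (last occupied hour: 12pm): for example Sync -> 9am, Retro -> 10am, Standup -> 9am, Demo -> 11am, One-on-one -> 11am, Legal -> 12pm, Kickoff -> 10am.

4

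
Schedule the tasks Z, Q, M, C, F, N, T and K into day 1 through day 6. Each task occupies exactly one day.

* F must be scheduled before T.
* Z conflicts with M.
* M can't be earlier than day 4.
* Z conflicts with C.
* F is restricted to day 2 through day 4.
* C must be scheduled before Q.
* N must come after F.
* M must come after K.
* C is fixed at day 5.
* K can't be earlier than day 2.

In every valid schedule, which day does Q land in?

day 6

Precedence pushes Q to at least day 6.
So Q is pinned to day 6.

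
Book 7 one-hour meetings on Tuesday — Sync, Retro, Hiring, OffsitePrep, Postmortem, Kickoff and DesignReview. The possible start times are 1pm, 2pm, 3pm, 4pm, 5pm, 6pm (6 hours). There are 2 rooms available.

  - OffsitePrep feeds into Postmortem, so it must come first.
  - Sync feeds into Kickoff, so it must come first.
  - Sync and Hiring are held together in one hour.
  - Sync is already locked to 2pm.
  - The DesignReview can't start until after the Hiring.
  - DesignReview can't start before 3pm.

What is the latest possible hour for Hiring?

Hiring must be in the same hour as Sync, which can't be before 2pm, so Hiring is at least 2pm; Hiring must be in the same hour as Sync, which can't be after 2pm, so Hiring is at most 2pm.
Hiring at 2pm is achievable: Sync=2pm, Postmortem=3pm, Kickoff=4pm, Hiring=2pm, Retro=1pm, DesignReview=3pm, OffsitePrep=1pm.

2pm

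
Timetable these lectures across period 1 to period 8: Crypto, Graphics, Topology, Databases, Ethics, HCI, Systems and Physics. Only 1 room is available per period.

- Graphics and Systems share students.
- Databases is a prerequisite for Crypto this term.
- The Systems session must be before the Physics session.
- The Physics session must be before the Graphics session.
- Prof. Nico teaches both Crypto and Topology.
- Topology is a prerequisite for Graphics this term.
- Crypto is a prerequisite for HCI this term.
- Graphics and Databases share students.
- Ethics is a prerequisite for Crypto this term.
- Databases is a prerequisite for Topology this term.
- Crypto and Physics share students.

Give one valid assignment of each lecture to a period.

Graphics=period 7, HCI=period 8, Ethics=period 2, Databases=period 1, Systems=period 5, Physics=period 6, Crypto=period 3, Topology=period 4

Checking: Databases(period 1) before Crypto(period 3); Topology(period 4) before Graphics(period 7); Crypto(period 3) before HCI(period 8); Physics(period 6) before Graphics(period 7); Systems(period 5) before Physics(period 6); Databases(period 1) before Topology(period 4); Ethics(period 2) before Crypto(period 3); Crypto(period 3) != Physics(period 6); Graphics(period 7) != Databases(period 1); Graphics(period 7) != Systems(period 5); Crypto(period 3) != Topology(period 4); max 1 per period (cap 1).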